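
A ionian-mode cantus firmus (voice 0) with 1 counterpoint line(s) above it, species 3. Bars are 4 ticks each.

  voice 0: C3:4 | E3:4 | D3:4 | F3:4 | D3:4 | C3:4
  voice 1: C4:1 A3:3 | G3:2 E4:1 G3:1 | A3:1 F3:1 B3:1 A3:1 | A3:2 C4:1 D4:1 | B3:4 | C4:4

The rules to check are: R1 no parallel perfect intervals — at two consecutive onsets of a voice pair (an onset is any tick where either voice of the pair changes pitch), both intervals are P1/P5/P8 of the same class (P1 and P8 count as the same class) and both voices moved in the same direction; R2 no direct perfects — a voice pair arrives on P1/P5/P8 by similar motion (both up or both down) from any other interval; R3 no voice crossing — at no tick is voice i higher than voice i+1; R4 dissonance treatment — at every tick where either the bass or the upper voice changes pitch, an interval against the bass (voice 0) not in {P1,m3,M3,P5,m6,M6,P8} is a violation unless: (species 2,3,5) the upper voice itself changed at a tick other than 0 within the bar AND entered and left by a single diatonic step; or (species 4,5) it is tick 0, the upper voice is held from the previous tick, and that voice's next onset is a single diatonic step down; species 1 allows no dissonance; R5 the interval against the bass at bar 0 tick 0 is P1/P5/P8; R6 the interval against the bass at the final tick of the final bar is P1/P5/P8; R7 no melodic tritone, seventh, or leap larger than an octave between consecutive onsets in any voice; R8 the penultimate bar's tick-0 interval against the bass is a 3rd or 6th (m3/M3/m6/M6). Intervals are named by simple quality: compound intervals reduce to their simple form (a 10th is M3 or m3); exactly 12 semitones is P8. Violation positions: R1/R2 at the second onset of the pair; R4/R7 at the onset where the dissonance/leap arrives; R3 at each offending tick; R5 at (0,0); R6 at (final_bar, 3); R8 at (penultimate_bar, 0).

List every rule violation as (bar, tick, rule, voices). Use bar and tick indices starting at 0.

(2, 2, R7, (1,))

bar 0: v0=C3 v1=C4 downbeat P8
bar 1: v0=E3 v1=G3 downbeat m3
bar 2: v0=D3 v1=A3 downbeat P5
bar 3: v0=F3 v1=A3 downbeat M3
bar 4: v0=D3 v1=B3 downbeat M6
bar 5: v0=C3 v1=C4 downbeat P8
  -> R7 @ bar 2 tick 2 v(1,): F3->B3 leap 6st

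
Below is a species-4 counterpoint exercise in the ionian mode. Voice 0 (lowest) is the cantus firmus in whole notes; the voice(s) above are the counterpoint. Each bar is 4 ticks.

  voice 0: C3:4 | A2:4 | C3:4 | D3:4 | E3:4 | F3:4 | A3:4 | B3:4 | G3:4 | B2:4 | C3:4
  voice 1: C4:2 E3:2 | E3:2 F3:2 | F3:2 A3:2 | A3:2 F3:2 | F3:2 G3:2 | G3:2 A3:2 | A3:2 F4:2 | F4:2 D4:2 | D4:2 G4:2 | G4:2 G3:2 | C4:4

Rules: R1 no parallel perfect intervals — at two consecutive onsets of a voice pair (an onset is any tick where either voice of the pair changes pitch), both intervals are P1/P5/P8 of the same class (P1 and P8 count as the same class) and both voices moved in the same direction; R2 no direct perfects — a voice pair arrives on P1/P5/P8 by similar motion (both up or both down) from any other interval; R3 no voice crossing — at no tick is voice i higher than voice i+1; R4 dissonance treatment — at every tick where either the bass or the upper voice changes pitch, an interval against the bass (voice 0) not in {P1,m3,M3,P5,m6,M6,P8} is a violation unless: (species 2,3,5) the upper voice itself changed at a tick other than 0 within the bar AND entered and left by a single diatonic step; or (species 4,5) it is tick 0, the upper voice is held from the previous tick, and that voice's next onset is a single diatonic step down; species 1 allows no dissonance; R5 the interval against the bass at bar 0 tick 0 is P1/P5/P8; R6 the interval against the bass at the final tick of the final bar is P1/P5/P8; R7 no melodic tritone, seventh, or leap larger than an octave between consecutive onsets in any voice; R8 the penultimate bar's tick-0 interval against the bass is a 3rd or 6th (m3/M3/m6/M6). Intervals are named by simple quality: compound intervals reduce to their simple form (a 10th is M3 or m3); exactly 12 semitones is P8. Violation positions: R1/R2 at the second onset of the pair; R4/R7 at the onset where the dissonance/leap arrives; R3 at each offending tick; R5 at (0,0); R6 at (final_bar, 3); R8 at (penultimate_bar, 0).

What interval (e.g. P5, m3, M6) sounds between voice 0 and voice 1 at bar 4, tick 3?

m3

voice 0=E3 voice 1=G3 -> m3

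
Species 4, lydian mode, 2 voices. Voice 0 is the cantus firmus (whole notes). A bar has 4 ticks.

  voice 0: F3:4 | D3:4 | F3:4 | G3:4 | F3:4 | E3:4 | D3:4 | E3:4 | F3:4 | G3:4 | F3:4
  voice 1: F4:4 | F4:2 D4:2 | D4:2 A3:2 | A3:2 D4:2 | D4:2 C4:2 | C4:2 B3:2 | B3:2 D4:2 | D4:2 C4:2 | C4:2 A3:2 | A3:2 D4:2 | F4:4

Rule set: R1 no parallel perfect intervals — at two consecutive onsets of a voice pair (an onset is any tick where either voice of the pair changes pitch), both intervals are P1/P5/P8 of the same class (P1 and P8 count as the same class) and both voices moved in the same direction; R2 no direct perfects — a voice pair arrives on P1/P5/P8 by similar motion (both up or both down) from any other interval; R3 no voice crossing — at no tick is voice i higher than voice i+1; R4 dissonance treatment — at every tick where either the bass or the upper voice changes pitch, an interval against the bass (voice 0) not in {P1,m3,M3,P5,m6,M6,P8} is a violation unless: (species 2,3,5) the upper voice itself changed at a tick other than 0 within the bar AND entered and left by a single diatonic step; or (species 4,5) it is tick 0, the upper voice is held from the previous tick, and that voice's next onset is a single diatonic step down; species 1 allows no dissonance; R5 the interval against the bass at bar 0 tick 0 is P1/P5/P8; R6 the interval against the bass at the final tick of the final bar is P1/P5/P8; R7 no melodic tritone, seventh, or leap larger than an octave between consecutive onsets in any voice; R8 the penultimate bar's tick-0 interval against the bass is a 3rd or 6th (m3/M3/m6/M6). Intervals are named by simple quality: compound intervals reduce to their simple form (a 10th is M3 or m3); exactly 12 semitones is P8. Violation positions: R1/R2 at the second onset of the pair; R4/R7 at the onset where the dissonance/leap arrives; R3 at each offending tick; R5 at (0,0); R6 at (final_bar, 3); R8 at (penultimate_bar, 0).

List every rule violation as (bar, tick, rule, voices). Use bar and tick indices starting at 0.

bar 0: v0=F3 v1=F4 downbeat P8
bar 1: v0=D3 v1=F4 downbeat m3
bar 2: v0=F3 v1=D4 downbeat M6
bar 3: v0=G3 v1=A3 downbeat M2
bar 4: v0=F3 v1=D4 downbeat M6
bar 5: v0=E3 v1=C4 downbeat m6
bar 6: v0=D3 v1=B3 downbeat M6
bar 7: v0=E3 v1=D4 downbeat m7
bar 8: v0=F3 v1=C4 downbeat P5
bar 9: v0=G3 v1=A3 downbeat M2
bar 10: v0=F3 v1=F4 downbeat P8
  -> R4 @ bar 3 tick 0 v(0, 1): G3/A3 M2 untreated
  -> R4 @ bar 9 tick 0 v(0, 1): G3/A3 M2 untreated
  -> R8 @ bar 9 tick 0 v(0, 1): penult M2 not 3rd/6th

(3, 0, R4, (0, 1))
(9, 0, R4, (0, 1))
(9, 0, R8, (0, 1))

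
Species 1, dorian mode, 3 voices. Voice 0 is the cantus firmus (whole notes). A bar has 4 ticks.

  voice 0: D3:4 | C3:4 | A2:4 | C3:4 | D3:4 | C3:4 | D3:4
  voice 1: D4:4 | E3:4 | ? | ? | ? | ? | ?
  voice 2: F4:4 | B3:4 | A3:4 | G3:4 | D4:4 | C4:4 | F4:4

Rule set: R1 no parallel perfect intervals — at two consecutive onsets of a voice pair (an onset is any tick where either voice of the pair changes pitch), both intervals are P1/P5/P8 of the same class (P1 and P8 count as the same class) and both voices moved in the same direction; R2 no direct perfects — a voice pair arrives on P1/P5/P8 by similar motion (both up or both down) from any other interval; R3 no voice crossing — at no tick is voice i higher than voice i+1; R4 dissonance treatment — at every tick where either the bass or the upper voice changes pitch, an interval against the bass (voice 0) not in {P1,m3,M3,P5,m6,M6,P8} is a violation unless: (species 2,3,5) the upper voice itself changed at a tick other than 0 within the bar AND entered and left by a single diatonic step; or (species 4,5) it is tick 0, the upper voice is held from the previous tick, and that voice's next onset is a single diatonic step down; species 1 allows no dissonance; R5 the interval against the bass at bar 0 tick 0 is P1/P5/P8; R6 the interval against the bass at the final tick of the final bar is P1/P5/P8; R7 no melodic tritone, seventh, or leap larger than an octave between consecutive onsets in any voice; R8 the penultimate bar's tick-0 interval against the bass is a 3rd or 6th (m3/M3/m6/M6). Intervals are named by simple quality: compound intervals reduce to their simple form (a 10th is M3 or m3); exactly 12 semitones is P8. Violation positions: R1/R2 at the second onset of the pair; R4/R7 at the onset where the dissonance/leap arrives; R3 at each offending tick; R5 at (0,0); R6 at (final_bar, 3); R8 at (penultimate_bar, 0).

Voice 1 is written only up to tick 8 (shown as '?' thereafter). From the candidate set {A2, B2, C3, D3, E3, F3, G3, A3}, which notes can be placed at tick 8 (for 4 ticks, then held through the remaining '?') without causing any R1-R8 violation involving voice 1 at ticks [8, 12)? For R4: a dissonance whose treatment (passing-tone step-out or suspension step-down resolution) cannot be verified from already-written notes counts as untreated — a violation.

A2: violates R2
B2: violates R4
C3: legal
D3: violates R1,R4
E3: legal
F3: legal
G3: violates R4
A3: legal

{A3, C3, E3, F3}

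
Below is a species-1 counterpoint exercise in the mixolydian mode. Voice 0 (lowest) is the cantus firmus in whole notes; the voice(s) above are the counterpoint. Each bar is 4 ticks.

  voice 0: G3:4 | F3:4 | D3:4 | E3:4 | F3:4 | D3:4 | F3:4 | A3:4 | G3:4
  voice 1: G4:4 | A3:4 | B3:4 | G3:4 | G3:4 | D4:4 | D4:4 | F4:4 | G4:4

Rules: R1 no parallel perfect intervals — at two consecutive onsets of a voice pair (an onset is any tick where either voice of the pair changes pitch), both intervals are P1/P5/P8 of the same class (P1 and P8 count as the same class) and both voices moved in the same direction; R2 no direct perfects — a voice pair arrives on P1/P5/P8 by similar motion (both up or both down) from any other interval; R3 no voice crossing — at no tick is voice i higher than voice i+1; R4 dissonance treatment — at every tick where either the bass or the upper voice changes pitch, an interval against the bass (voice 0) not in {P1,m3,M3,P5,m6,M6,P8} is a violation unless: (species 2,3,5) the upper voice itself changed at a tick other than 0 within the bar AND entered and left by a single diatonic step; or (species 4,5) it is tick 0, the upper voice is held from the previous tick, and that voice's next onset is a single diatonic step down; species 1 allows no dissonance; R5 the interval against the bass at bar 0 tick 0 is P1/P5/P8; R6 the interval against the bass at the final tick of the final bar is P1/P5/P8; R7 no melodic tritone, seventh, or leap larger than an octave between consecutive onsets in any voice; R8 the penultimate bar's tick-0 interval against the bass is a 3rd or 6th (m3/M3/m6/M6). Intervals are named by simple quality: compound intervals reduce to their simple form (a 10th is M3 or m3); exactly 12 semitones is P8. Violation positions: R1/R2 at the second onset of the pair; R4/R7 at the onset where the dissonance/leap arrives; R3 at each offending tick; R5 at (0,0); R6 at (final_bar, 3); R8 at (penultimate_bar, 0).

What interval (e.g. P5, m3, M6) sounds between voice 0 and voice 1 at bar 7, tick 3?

voice 0=A3 voice 1=F4 -> m6

m6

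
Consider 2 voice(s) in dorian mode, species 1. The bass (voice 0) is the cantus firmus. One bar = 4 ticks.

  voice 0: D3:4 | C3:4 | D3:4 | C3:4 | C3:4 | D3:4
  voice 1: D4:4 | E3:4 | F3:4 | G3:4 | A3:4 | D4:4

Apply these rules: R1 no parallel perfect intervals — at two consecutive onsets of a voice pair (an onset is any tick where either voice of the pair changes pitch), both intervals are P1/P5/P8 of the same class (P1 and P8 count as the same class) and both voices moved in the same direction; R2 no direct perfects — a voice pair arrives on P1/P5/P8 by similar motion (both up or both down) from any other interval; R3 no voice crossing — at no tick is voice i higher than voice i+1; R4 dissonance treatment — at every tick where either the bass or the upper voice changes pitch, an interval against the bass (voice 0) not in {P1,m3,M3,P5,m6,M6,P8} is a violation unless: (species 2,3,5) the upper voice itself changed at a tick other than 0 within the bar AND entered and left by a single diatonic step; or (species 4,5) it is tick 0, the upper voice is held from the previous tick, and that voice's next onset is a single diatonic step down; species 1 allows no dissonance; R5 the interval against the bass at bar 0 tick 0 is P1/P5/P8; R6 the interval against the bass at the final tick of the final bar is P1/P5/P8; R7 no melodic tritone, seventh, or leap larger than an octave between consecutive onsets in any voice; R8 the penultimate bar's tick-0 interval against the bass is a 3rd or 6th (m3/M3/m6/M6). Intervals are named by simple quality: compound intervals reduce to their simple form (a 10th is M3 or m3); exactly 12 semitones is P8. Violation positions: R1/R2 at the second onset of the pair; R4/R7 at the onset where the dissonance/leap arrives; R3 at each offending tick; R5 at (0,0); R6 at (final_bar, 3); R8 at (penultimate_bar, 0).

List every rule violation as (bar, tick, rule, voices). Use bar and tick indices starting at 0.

bar 0: v0=D3 v1=D4 downbeat P8
bar 1: v0=C3 v1=E3 downbeat M3
bar 2: v0=D3 v1=F3 downbeat m3
bar 3: v0=C3 v1=G3 downbeat P5
bar 4: v0=C3 v1=A3 downbeat M6
bar 5: v0=D3 v1=D4 downbeat P8
  -> R7 @ bar 1 tick 0 v(1,): D4->E3 leap 10st
  -> R2 @ bar 5 tick 0 v(0, 1): C3/A3 M6 -> D3/D4 P8 similar

(1, 0, R7, (1,))
(5, 0, R2, (0, 1))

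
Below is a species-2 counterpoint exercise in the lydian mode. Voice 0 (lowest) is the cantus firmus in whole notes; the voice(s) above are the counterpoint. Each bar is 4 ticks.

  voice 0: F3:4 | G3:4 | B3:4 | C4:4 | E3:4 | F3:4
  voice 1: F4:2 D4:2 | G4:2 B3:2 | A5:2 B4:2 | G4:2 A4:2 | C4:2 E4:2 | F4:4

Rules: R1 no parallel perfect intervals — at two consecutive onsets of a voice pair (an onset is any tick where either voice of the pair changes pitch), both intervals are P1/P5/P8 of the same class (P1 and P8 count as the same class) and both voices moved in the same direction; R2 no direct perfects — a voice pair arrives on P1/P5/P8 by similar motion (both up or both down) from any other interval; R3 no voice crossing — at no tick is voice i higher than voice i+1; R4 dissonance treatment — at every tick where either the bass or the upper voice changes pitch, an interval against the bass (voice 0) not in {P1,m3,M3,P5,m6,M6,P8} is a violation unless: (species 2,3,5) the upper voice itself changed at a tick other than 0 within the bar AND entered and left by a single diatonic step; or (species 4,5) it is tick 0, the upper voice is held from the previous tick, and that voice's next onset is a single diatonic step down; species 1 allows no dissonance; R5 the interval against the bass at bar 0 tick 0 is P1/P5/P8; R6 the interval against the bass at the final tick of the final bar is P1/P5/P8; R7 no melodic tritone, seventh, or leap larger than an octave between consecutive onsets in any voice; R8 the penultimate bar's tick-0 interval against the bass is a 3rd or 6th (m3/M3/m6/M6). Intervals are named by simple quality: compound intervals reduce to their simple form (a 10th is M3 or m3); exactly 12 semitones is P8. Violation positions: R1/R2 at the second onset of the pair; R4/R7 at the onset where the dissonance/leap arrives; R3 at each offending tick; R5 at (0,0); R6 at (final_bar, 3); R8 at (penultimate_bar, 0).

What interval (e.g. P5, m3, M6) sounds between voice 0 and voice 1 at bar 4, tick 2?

voice 0=E3 voice 1=E4 -> P8

P8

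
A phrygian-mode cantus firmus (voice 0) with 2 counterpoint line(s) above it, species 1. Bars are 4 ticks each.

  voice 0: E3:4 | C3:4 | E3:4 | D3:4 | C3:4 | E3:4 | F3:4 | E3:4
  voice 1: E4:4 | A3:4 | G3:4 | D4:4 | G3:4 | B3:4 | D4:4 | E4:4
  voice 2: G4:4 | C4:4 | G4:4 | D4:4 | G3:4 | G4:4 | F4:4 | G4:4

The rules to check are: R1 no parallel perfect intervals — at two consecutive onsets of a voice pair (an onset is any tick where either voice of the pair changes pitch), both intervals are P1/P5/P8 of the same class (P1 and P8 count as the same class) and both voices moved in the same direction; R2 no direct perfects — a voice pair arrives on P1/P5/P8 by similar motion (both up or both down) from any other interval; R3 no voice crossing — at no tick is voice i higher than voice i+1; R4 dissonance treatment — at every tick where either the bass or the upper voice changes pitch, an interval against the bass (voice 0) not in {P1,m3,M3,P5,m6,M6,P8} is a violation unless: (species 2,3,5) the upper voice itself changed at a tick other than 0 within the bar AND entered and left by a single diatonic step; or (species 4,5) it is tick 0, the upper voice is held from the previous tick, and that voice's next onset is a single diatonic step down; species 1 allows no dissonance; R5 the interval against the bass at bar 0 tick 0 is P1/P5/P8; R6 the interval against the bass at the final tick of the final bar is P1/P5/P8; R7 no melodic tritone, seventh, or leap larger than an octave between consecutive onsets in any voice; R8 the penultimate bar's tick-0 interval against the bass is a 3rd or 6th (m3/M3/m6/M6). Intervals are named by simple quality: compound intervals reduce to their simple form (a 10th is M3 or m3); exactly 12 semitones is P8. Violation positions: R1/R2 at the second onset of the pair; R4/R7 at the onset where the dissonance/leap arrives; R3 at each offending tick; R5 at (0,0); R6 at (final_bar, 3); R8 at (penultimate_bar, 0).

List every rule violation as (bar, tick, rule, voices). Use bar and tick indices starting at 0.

bar 0: v0=E3 v1=E4 v2=G4 downbeat m3
bar 1: v0=C3 v1=A3 v2=C4 downbeat P8
bar 2: v0=E3 v1=G3 v2=G4 downbeat m3
bar 3: v0=D3 v1=D4 v2=D4 downbeat P8
bar 4: v0=C3 v1=G3 v2=G3 downbeat P5
bar 5: v0=E3 v1=B3 v2=G4 downbeat m3
bar 6: v0=F3 v1=D4 v2=F4 downbeat P8
bar 7: v0=E3 v1=E4 v2=G4 downbeat m3
  -> R5 @ bar 0 tick 0 v(0, 2): opens on m3
  -> R2 @ bar 1 tick 0 v(0, 2): E3/G4 m3 -> C3/C4 P8 similar
  -> R2 @ bar 3 tick 0 v(0, 2): E3/G4 m3 -> D3/D4 P8 similar
  -> R1 @ bar 4 tick 0 v(1, 2): D4/D4 P1 -> G3/G3 P1 similar
  -> R2 @ bar 4 tick 0 v(0, 1): D3/D4 P8 -> C3/G3 P5 similar
  -> R2 @ bar 4 tick 0 v(0, 2): D3/D4 P8 -> C3/G3 P5 similar
  -> R1 @ bar 5 tick 0 v(0, 1): C3/G3 P5 -> E3/B3 P5 similar
  -> R8 @ bar 6 tick 0 v(0, 2): penult P8 not 3rd/6th
  -> R6 @ bar 7 tick 3 v(0, 2): closes on m3

(0, 0, R5, (0, 2))
(1, 0, R2, (0, 2))
(3, 0, R2, (0, 2))
(4, 0, R1, (1, 2))
(4, 0, R2, (0, 1))
(4, 0, R2, (0, 2))
(5, 0, R1, (0, 1))
(6, 0, R8, (0, 2))
(7, 3, R6, (0, 2))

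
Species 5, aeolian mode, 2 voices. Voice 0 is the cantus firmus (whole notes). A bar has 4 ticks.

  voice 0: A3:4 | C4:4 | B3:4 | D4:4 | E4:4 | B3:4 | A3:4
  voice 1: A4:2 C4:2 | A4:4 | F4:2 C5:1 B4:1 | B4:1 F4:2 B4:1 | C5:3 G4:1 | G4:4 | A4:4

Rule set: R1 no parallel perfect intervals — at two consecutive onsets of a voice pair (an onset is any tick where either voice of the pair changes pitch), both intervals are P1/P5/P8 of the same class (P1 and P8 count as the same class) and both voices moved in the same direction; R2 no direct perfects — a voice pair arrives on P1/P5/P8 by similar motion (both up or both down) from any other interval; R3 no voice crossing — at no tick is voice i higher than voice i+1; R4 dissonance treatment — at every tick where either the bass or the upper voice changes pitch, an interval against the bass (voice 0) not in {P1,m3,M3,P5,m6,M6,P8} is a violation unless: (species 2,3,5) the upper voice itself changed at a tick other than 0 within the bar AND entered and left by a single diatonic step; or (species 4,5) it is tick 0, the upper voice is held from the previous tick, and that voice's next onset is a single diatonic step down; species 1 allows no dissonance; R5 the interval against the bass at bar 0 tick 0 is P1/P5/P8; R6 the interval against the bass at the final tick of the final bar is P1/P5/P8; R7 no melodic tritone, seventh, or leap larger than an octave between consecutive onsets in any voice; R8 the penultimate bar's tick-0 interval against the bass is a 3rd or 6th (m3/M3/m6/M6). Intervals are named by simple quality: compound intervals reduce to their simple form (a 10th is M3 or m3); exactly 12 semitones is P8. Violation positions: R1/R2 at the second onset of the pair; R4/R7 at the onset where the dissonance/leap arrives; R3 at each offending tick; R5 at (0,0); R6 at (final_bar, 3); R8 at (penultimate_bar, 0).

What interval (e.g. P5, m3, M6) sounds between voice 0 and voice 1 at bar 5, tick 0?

voice 0=B3 voice 1=G4 -> m6

m6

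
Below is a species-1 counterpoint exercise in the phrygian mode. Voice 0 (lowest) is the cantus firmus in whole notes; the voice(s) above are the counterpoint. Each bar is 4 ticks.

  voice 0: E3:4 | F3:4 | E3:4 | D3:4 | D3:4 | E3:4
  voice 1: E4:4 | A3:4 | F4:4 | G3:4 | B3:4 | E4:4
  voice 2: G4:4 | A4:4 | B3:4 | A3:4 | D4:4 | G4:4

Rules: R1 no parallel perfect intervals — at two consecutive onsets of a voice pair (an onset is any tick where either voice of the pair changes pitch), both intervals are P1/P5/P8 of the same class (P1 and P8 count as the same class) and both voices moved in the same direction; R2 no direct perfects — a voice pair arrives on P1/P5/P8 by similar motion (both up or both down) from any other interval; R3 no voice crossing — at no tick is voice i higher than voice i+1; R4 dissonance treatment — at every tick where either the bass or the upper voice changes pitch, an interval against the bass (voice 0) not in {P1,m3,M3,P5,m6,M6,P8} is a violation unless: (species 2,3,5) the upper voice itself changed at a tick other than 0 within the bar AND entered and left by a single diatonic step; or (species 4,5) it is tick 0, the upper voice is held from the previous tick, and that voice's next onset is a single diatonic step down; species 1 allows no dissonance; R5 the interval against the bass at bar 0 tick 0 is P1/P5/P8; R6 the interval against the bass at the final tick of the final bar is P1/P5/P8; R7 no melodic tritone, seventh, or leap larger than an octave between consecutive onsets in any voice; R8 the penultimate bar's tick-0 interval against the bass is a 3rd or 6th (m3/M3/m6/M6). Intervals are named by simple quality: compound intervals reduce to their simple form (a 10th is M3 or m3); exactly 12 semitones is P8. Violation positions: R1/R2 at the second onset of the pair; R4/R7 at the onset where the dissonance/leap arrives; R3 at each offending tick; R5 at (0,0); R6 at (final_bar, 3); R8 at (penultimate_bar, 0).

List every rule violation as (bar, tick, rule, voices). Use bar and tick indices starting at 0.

(0, 0, R5, (0, 2))
(2, 0, R2, (0, 2))
(2, 0, R3, (1, 2))
(2, 0, R4, (0, 1))
(2, 0, R7, (2,))
(2, 1, R3, (1, 2))
(2, 2, R3, (1, 2))
(2, 3, R3, (1, 2))
(3, 0, R1, (0, 2))
(3, 0, R4, (0, 1))
(3, 0, R7, (1,))
(4, 0, R8, (0, 2))
(5, 0, R2, (0, 1))
(5, 3, R6, (0, 2))

bar 0: v0=E3 v1=E4 v2=G4 downbeat m3
bar 1: v0=F3 v1=A3 v2=A4 downbeat M3
bar 2: v0=E3 v1=F4 v2=B3 downbeat P5
bar 3: v0=D3 v1=G3 v2=A3 downbeat P5
bar 4: v0=D3 v1=B3 v2=D4 downbeat P8
bar 5: v0=E3 v1=E4 v2=G4 downbeat m3
  -> R5 @ bar 0 tick 0 v(0, 2): opens on m3
  -> R2 @ bar 2 tick 0 v(0, 2): F3/A4 M3 -> E3/B3 P5 similar
  -> R3 @ bar 2 tick 0 v(1, 2): F4 above B3
  -> R4 @ bar 2 tick 0 v(0, 1): E3/F4 m2 untreated
  -> R7 @ bar 2 tick 0 v(2,): A4->B3 leap 10st
  -> R3 @ bar 2 tick 1 v(1, 2): F4 above B3
  -> R3 @ bar 2 tick 2 v(1, 2): F4 above B3
  -> R3 @ bar 2 tick 3 v(1, 2): F4 above B3
  -> R1 @ bar 3 tick 0 v(0, 2): E3/B3 P5 -> D3/A3 P5 similar
  -> R4 @ bar 3 tick 0 v(0, 1): D3/G3 P4 untreated
  -> R7 @ bar 3 tick 0 v(1,): F4->G3 leap 10st
  -> R8 @ bar 4 tick 0 v(0, 2): penult P8 not 3rd/6th
  -> R2 @ bar 5 tick 0 v(0, 1): D3/B3 M6 -> E3/E4 P8 similar
  -> R6 @ bar 5 tick 3 v(0, 2): closes on m3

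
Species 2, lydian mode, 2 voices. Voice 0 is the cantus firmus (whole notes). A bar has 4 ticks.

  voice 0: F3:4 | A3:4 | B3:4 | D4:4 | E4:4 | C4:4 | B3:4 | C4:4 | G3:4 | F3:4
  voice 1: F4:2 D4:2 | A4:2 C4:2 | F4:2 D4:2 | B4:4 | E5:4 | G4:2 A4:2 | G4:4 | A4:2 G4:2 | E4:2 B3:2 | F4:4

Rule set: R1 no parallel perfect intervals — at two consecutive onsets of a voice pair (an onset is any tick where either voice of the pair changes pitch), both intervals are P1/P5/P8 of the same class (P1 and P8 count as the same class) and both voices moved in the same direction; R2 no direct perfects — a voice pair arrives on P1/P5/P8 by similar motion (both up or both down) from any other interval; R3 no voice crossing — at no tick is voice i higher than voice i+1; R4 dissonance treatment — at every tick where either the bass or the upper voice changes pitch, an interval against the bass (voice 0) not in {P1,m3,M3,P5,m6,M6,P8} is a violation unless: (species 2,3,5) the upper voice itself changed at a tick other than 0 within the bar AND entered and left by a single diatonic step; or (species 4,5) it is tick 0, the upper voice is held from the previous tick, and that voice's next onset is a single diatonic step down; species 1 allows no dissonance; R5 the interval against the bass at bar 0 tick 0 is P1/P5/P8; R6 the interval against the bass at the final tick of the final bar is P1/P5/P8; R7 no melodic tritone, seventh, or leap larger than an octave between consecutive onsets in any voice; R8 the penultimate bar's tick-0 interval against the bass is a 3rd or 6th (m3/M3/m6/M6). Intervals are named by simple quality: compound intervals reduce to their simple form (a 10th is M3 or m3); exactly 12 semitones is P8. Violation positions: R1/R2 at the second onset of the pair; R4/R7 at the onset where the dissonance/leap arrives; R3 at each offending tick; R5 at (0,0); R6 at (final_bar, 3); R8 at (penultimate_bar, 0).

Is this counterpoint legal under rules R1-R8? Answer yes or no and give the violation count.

No (5 violations)

bar 0: v0=F3 v1=F4 (P8)
bar 1: v0=A3 v1=A4 (P8)
bar 2: v0=B3 v1=F4 (TT)
bar 3: v0=D4 v1=B4 (M6)
bar 4: v0=E4 v1=E5 (P8)
bar 5: v0=C4 v1=G4 (P5)
bar 6: v0=B3 v1=G4 (m6)
bar 7: v0=C4 v1=A4 (M6)
bar 8: v0=G3 v1=E4 (M6)
bar 9: v0=F3 v1=F4 (P8)
  R2 @ bar1.0: F3/D4 M6 -> A3/A4 P8 similar
  R4 @ bar2.0: B3/F4 TT untreated
  R2 @ bar4.0: D4/B4 M6 -> E4/E5 P8 similar
  R2 @ bar5.0: E4/E5 P8 -> C4/G4 P5 similar
  R7 @ bar9.0: B3->F4 leap 6st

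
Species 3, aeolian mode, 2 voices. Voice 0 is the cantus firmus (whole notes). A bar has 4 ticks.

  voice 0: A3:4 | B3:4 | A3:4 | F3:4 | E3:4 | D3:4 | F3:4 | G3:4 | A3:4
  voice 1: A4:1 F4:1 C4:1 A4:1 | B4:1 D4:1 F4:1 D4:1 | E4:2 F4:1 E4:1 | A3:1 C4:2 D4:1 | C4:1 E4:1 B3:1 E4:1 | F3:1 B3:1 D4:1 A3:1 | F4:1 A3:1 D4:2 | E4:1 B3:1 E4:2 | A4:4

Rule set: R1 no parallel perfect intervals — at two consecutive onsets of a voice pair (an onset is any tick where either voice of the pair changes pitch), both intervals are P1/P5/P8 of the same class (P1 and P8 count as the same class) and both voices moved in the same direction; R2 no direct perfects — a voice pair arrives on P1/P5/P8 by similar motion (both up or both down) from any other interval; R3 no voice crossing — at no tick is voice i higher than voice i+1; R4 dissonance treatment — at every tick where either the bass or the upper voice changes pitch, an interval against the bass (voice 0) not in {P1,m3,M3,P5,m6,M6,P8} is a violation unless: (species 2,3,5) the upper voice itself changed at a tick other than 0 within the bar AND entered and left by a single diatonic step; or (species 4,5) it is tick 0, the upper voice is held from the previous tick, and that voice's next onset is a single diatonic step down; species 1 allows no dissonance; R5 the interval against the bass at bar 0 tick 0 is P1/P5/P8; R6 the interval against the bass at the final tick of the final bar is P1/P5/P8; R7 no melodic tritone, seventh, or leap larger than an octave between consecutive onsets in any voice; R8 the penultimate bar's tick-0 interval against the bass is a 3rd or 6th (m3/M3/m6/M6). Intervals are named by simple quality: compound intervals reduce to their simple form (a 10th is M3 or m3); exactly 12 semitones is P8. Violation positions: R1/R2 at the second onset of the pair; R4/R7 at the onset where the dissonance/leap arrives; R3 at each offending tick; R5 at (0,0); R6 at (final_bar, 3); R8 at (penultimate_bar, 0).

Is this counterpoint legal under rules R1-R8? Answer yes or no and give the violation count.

bar 0: v0=A3 v1=A4 (P8)
bar 1: v0=B3 v1=B4 (P8)
bar 2: v0=A3 v1=E4 (P5)
bar 3: v0=F3 v1=A3 (M3)
bar 4: v0=E3 v1=C4 (m6)
bar 5: v0=D3 v1=F3 (m3)
bar 6: v0=F3 v1=F4 (P8)
bar 7: v0=G3 v1=E4 (M6)
bar 8: v0=A3 v1=A4 (P8)
  R1 @ bar1.0: A3/A4 P8 -> B3/B4 P8 similar
  R4 @ bar1.2: B3/F4 TT untreated
  R7 @ bar5.0: E4->F3 leap 11st
  R7 @ bar5.1: F3->B3 leap 6st
  R2 @ bar6.0: D3/A3 P5 -> F3/F4 P8 similar
  R2 @ bar8.0: G3/E4 M6 -> A3/A4 P8 similar

No (6 violations)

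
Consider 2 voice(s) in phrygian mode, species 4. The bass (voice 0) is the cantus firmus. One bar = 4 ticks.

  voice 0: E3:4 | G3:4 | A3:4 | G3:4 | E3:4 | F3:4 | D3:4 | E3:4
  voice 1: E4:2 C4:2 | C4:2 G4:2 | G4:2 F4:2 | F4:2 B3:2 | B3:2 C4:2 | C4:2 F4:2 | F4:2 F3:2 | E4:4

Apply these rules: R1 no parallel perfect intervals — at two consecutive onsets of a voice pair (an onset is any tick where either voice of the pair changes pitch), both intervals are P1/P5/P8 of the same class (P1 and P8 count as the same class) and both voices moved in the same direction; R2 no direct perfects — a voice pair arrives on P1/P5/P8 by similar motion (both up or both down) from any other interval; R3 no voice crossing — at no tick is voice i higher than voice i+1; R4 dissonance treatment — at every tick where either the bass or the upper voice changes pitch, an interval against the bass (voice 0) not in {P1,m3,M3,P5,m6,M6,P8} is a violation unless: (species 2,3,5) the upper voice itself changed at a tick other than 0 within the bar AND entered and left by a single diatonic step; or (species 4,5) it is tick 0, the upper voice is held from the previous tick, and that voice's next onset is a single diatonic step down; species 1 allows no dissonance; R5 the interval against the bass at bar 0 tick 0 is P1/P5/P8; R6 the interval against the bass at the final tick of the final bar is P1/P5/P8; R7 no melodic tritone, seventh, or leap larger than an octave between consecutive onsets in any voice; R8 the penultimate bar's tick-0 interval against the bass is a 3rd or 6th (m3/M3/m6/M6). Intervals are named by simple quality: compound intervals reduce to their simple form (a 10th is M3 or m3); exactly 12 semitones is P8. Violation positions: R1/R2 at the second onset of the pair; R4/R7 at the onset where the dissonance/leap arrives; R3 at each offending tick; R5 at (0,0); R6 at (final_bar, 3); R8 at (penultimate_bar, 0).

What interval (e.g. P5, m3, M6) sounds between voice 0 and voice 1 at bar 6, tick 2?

voice 0=D3 voice 1=F3 -> m3

m3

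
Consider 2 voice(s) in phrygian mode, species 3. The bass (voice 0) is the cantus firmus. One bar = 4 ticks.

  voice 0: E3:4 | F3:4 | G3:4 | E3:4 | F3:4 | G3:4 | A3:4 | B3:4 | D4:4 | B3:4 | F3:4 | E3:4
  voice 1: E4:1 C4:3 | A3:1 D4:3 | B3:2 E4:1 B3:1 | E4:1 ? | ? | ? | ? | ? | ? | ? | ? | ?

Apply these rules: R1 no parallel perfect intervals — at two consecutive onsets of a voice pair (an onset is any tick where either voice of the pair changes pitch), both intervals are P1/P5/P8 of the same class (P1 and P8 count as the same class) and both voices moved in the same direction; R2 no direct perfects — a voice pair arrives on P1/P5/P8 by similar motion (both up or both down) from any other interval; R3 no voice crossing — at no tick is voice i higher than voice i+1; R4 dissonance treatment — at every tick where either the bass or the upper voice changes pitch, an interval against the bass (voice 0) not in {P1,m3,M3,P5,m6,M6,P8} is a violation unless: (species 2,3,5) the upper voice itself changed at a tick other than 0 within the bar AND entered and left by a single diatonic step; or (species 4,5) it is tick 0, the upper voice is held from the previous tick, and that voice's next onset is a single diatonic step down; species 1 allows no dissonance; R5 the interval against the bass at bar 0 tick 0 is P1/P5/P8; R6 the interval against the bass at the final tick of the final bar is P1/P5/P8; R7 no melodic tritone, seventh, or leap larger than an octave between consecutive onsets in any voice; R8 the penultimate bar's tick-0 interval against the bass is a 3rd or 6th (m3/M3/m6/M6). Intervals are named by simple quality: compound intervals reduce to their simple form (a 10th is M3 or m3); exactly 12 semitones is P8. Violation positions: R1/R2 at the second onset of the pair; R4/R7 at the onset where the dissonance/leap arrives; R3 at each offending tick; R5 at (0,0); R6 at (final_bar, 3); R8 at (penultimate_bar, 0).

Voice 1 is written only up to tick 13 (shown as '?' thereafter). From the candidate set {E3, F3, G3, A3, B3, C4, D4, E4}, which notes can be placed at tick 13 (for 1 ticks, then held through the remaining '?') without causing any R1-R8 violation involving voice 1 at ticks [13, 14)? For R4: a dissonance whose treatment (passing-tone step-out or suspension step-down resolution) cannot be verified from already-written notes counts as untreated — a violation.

{B3, C4, E3, E4, G3}

E3: legal
F3: violates R4,R7
G3: legal
A3: violates R4
B3: legal
C4: legal
D4: violates R4
E4: legal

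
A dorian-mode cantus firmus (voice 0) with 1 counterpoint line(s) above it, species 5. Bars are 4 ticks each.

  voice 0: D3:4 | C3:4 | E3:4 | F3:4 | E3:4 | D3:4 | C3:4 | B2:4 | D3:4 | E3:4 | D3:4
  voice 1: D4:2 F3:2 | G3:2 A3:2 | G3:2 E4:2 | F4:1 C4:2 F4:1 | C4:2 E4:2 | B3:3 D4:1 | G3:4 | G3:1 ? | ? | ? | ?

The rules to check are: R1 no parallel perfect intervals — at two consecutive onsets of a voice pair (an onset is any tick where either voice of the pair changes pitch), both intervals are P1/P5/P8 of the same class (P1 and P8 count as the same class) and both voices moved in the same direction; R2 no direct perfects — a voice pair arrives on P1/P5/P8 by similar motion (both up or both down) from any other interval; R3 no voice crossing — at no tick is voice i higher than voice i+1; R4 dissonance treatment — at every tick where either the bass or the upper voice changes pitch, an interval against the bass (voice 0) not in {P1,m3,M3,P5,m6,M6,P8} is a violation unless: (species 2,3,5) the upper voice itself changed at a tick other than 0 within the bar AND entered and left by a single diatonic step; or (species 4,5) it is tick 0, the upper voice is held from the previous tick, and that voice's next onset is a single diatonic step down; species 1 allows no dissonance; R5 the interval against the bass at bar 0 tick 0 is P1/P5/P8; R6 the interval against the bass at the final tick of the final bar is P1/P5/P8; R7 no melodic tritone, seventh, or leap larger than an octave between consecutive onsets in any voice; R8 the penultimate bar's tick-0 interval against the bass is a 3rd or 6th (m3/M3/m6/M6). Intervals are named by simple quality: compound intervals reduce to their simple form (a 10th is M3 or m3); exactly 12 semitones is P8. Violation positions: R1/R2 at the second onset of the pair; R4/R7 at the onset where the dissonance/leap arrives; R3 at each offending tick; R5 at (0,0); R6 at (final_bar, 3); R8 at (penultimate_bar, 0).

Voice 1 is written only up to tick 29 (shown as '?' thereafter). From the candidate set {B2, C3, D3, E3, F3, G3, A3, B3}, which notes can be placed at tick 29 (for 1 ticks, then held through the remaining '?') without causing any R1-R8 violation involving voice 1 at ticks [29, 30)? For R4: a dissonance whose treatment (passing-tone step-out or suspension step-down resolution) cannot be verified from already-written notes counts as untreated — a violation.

B2: legal
C3: violates R4
D3: legal
E3: violates R4
F3: violates R4
G3: legal
A3: violates R4
B3: legal

{B2, B3, D3, G3}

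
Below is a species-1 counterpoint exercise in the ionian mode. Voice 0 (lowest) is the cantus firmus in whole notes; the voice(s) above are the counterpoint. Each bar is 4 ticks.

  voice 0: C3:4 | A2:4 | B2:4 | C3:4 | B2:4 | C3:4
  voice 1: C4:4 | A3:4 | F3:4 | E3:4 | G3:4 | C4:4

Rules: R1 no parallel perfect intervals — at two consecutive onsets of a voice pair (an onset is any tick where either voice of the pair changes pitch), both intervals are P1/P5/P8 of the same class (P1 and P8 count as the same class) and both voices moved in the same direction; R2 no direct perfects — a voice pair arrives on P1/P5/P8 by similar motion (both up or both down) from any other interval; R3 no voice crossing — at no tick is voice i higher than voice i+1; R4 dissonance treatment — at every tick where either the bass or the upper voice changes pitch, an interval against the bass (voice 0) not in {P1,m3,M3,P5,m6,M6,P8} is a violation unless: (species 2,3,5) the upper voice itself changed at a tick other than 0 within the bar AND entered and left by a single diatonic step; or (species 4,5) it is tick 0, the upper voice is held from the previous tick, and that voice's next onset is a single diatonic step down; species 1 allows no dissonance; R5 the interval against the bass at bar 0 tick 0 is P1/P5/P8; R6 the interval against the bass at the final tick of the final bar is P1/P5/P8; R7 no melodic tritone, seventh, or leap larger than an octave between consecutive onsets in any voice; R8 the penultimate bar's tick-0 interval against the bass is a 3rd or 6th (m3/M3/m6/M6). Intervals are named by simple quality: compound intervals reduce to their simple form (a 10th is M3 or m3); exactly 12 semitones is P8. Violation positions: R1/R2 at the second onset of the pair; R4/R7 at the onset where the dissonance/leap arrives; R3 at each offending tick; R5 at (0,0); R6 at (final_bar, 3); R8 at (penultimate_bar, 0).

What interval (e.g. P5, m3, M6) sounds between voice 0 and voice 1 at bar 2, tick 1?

TT

voice 0=B2 voice 1=F3 -> TT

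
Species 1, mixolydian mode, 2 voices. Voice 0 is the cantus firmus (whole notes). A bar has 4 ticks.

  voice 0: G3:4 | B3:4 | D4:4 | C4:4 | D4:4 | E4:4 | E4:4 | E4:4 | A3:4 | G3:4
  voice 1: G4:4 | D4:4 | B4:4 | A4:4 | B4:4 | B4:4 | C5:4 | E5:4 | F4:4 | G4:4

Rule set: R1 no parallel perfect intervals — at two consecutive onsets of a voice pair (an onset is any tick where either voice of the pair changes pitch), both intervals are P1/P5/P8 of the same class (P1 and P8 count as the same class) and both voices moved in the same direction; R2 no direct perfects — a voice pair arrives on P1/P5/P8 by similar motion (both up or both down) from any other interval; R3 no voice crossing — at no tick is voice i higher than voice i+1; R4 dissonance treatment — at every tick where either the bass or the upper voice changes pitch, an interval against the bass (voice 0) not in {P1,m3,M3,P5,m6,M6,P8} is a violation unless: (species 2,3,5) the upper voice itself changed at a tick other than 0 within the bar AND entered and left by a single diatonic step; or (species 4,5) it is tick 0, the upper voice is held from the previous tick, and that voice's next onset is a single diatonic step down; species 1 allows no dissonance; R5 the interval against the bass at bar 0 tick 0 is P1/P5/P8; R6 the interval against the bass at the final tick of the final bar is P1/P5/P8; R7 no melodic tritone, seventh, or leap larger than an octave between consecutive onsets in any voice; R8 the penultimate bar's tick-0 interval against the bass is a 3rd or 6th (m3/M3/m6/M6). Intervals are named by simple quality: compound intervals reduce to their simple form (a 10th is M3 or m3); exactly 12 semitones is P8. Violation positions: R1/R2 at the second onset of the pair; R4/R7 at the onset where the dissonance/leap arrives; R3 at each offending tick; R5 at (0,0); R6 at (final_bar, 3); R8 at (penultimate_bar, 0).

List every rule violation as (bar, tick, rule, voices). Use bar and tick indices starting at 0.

bar 0: v0=G3 v1=G4 downbeat P8
bar 1: v0=B3 v1=D4 downbeat m3
bar 2: v0=D4 v1=B4 downbeat M6
bar 3: v0=C4 v1=A4 downbeat M6
bar 4: v0=D4 v1=B4 downbeat M6
bar 5: v0=E4 v1=B4 downbeat P5
bar 6: v0=E4 v1=C5 downbeat m6
bar 7: v0=E4 v1=E5 downbeat P8
bar 8: v0=A3 v1=F4 downbeat m6
bar 9: v0=G3 v1=G4 downbeat P8
  -> R7 @ bar 8 tick 0 v(1,): E5->F4 leap 11st

(8, 0, R7, (1,))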